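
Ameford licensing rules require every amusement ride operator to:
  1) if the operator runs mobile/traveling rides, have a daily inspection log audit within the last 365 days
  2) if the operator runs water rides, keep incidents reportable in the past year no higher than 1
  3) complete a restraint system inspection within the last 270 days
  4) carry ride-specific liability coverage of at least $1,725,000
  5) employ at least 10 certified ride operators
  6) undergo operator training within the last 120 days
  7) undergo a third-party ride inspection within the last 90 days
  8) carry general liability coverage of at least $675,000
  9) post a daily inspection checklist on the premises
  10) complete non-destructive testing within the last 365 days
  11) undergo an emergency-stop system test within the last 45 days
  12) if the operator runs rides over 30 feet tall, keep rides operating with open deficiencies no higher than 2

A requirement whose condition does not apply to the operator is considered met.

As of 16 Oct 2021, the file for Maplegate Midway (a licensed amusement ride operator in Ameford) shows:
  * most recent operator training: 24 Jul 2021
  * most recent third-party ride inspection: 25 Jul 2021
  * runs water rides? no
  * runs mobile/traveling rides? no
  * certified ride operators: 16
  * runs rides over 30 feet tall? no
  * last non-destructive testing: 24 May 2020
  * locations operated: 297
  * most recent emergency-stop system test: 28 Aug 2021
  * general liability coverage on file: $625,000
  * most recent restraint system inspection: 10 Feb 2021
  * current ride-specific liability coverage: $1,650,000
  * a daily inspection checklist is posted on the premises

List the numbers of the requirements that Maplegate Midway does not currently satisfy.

4, 8, 10, 11

1. condition 'runs mobile/traveling rides' does not hold → requirement n/a → met
2. condition 'runs water rides' does not hold → requirement n/a → met
3. restraint system inspection 248 days ago vs limit 270 → met
4. ride-specific liability coverage $1,650,000 < $1,725,000 → not met
5. certified ride operators 16 ≥ 10 → met
6. operator training 84 days ago vs limit 120 → met
7. third-party ride inspection 83 days ago vs limit 90 → met
8. general liability coverage $625,000 < $675,000 → not met
9. daily inspection checklist present → met
10. non-destructive testing 510 days ago vs limit 365 → not met
11. emergency-stop system test 49 days ago vs limit 45 → not met
12. condition 'runs rides over 30 feet tall' does not hold → requirement n/a → met
Not met: 4, 8, 10, 11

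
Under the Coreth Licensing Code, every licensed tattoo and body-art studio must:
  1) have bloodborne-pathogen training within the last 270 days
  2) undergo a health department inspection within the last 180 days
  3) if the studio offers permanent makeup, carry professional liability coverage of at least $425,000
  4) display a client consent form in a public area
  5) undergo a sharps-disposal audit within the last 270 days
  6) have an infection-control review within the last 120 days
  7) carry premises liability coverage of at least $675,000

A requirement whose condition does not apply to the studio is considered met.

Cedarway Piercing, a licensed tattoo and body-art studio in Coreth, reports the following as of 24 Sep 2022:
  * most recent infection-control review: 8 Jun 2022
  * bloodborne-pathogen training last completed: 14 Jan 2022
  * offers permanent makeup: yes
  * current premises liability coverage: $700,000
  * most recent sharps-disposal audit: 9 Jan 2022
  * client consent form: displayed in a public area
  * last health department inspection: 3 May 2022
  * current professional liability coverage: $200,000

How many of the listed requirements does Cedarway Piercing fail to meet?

1. bloodborne-pathogen training 253 days ago vs limit 270 → met
2. health department inspection 144 days ago vs limit 180 → met
3. condition 'offers permanent makeup' holds; professional liability coverage $200,000 < $425,000 → not met
4. client consent form present → met
5. sharps-disposal audit 258 days ago vs limit 270 → met
6. infection-control review 108 days ago vs limit 120 → met
7. premises liability coverage $700,000 ≥ $675,000 → met
Not met: 1 of 7

1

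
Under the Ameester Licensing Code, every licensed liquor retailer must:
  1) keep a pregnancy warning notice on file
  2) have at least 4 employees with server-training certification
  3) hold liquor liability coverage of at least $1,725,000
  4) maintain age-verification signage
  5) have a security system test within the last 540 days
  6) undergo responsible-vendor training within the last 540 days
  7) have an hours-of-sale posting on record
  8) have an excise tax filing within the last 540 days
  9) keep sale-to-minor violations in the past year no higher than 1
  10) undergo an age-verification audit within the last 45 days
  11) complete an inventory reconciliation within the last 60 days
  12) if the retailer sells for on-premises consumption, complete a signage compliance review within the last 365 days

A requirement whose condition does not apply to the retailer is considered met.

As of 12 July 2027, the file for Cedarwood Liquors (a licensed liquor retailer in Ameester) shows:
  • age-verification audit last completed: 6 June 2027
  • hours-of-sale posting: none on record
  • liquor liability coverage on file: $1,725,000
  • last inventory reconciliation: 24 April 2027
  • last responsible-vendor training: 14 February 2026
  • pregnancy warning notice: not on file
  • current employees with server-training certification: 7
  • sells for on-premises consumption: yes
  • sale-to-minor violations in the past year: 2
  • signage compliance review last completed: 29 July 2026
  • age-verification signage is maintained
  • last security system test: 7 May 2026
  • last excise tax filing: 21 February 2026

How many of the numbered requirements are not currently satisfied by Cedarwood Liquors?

1. pregnancy warning notice absent → not met
2. employees with server-training certification 7 ≥ 4 → met
3. liquor liability coverage $1,725,000 ≥ $1,725,000 → met
4. age-verification signage present → met
5. security system test 431 days ago vs limit 540 → met
6. responsible-vendor training 513 days ago vs limit 540 → met
7. hours-of-sale posting absent → not met
8. excise tax filing 506 days ago vs limit 540 → met
9. sale-to-minor violations in the past year 2 > 1 → not met
10. age-verification audit 36 days ago vs limit 45 → met
11. inventory reconciliation 79 days ago vs limit 60 → not met
12. condition 'sells for on-premises consumption' holds; signage compliance review 348 days ago vs limit 365 → met
Not met: 4 of 12

4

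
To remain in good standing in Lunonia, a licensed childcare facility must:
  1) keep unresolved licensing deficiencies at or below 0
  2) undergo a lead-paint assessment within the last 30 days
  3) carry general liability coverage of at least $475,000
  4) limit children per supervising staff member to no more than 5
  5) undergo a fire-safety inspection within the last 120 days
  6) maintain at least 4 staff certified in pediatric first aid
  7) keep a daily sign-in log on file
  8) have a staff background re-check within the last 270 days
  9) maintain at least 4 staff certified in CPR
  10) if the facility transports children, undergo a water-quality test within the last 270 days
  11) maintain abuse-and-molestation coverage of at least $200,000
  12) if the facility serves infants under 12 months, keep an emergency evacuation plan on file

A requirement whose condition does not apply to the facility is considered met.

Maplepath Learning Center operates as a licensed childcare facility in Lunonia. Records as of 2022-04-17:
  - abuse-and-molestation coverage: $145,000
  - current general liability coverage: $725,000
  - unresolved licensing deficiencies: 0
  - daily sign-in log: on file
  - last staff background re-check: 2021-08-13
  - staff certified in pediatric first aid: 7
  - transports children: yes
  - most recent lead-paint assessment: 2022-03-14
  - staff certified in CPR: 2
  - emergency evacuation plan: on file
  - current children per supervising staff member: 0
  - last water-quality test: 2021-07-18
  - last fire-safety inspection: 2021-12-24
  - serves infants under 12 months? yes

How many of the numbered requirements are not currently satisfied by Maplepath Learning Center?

4

1. unresolved licensing deficiencies 0 ≤ 0 → met
2. lead-paint assessment 34 days ago vs limit 30 → not met
3. general liability coverage $725,000 ≥ $475,000 → met
4. children per supervising staff member 0 ≤ 5 → met
5. fire-safety inspection 114 days ago vs limit 120 → met
6. staff certified in pediatric first aid 7 ≥ 4 → met
7. daily sign-in log present → met
8. staff background re-check 247 days ago vs limit 270 → met
9. staff certified in CPR 2 < 4 → not met
10. condition 'transports children' holds; water-quality test 273 days ago vs limit 270 → not met
11. abuse-and-molestation coverage $145,000 < $200,000 → not met
12. condition 'serves infants under 12 months' holds; emergency evacuation plan present → met
Not met: 4 of 12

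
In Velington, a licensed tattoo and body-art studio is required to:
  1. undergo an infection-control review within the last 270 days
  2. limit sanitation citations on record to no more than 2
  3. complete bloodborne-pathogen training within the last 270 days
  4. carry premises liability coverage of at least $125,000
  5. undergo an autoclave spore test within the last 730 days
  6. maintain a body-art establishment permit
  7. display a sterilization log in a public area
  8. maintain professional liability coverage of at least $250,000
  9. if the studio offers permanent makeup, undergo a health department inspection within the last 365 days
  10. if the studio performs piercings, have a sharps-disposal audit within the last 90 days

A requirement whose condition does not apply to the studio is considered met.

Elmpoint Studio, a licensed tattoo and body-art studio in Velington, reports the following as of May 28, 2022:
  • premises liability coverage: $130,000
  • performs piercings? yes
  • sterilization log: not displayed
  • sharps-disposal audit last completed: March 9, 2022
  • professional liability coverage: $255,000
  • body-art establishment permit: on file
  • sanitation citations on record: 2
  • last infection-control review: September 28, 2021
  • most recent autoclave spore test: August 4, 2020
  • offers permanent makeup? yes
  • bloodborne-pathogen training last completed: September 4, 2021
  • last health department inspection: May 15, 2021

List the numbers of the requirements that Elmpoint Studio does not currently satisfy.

7, 9

1. infection-control review 242 days ago vs limit 270 → met
2. sanitation citations on record 2 ≤ 2 → met
3. bloodborne-pathogen training 266 days ago vs limit 270 → met
4. premises liability coverage $130,000 ≥ $125,000 → met
5. autoclave spore test 662 days ago vs limit 730 → met
6. body-art establishment permit present → met
7. sterilization log absent → not met
8. professional liability coverage $255,000 ≥ $250,000 → met
9. condition 'offers permanent makeup' holds; health department inspection 378 days ago vs limit 365 → not met
10. condition 'performs piercings' holds; sharps-disposal audit 80 days ago vs limit 90 → met
Not met: 7, 9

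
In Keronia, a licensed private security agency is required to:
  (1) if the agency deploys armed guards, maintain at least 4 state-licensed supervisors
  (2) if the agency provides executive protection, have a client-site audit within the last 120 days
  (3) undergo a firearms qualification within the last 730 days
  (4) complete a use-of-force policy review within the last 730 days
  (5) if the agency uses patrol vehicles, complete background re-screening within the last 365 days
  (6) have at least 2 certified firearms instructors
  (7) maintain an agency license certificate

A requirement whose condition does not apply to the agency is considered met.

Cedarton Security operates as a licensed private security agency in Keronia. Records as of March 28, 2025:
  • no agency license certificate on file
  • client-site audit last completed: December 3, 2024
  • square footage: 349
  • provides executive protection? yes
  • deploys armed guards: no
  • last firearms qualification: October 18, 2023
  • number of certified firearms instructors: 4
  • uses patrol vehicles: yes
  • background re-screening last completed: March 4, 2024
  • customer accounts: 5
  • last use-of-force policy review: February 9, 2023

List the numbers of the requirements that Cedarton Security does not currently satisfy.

4, 5, 7

1. condition 'deploys armed guards' does not hold → requirement n/a → met
2. condition 'provides executive protection' holds; client-site audit 115 days ago vs limit 120 → met
3. firearms qualification 527 days ago vs limit 730 → met
4. use-of-force policy review 778 days ago vs limit 730 → not met
5. condition 'uses patrol vehicles' holds; background re-screening 389 days ago vs limit 365 → not met
6. certified firearms instructors 4 ≥ 2 → met
7. agency license certificate absent → not met
Not met: 4, 5, 7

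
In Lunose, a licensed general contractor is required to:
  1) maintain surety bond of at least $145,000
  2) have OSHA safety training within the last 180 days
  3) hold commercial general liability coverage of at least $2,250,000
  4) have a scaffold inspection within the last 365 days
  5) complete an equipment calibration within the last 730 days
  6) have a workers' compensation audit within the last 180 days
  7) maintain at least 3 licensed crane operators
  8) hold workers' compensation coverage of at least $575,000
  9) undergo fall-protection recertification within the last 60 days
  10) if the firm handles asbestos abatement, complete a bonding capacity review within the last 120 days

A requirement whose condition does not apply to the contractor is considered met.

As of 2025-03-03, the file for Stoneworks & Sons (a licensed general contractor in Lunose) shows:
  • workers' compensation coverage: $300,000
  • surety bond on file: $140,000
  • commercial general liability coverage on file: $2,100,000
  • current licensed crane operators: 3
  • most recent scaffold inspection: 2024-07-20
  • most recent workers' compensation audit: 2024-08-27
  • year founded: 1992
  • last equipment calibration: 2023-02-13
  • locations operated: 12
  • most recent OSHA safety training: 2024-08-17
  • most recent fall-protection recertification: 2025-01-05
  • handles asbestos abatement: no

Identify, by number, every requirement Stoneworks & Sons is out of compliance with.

1. surety bond $140,000 < $145,000 → not met
2. OSHA safety training 198 days ago vs limit 180 → not met
3. commercial general liability coverage $2,100,000 < $2,250,000 → not met
4. scaffold inspection 226 days ago vs limit 365 → met
5. equipment calibration 749 days ago vs limit 730 → not met
6. workers' compensation audit 188 days ago vs limit 180 → not met
7. licensed crane operators 3 ≥ 3 → met
8. workers' compensation coverage $300,000 < $575,000 → not met
9. fall-protection recertification 57 days ago vs limit 60 → met
10. condition 'handles asbestos abatement' does not hold → requirement n/a → met
Not met: 1, 2, 3, 5, 6, 8

1, 2, 3, 5, 6, 8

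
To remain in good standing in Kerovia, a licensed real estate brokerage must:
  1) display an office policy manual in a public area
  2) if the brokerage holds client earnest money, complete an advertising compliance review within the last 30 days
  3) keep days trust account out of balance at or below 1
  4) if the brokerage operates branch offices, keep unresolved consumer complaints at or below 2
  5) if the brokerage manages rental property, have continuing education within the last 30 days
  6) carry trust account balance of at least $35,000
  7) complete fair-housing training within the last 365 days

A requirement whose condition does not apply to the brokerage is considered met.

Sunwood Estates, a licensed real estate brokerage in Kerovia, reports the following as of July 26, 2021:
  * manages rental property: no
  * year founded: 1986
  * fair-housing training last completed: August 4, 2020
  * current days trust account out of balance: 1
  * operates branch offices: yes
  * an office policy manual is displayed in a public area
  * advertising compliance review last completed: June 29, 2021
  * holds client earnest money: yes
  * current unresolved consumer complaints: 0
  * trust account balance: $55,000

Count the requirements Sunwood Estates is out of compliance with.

1. office policy manual present → met
2. condition 'holds client earnest money' holds; advertising compliance review 27 days ago vs limit 30 → met
3. days trust account out of balance 1 ≤ 1 → met
4. condition 'operates branch offices' holds; unresolved consumer complaints 0 ≤ 2 → met
5. condition 'manages rental property' does not hold → requirement n/a → met
6. trust account balance $55,000 ≥ $35,000 → met
7. fair-housing training 356 days ago vs limit 365 → met
Not met: 0 of 7

0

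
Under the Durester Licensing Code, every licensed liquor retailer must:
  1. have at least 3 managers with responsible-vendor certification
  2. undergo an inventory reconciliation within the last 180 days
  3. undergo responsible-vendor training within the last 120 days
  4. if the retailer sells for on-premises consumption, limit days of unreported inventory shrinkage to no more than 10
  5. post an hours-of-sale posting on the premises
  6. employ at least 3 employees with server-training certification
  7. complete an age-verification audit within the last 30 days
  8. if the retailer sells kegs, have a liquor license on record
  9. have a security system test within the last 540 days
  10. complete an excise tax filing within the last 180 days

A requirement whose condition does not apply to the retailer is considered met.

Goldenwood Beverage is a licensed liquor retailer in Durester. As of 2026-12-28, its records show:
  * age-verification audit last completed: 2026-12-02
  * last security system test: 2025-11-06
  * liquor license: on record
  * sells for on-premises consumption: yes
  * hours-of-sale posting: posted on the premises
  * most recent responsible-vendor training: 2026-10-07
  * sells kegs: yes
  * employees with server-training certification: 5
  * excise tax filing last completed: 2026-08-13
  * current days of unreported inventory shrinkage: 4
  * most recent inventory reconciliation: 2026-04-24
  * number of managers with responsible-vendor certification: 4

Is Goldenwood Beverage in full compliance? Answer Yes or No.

1. managers with responsible-vendor certification 4 ≥ 3 → met
2. inventory reconciliation 248 days ago vs limit 180 → not met
3. responsible-vendor training 82 days ago vs limit 120 → met
4. condition 'sells for on-premises consumption' holds; days of unreported inventory shrinkage 4 ≤ 10 → met
5. hours-of-sale posting present → met
6. employees with server-training certification 5 ≥ 3 → met
7. age-verification audit 26 days ago vs limit 30 → met
8. condition 'sells kegs' holds; liquor license present → met
9. security system test 417 days ago vs limit 540 → met
10. excise tax filing 137 days ago vs limit 180 → met
Not met: 2

No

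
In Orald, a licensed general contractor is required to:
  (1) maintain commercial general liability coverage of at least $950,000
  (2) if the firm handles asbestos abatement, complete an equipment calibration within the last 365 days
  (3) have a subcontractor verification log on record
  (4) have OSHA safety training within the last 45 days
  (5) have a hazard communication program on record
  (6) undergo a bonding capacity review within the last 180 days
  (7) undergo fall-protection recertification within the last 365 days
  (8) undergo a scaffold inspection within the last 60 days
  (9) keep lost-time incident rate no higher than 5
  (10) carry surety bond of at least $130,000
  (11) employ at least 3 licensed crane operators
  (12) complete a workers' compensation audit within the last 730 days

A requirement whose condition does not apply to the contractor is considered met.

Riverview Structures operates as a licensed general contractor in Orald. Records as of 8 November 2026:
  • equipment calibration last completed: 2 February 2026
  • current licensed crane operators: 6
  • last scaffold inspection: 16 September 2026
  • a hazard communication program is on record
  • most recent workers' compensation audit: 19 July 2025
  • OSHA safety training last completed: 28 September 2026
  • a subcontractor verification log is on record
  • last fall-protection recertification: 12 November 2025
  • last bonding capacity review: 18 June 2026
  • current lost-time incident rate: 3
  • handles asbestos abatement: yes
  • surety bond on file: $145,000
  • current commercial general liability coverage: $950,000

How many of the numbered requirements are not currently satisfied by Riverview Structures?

1. commercial general liability coverage $950,000 ≥ $950,000 → met
2. condition 'handles asbestos abatement' holds; equipment calibration 279 days ago vs limit 365 → met
3. subcontractor verification log present → met
4. OSHA safety training 41 days ago vs limit 45 → met
5. hazard communication program present → met
6. bonding capacity review 143 days ago vs limit 180 → met
7. fall-protection recertification 361 days ago vs limit 365 → met
8. scaffold inspection 53 days ago vs limit 60 → met
9. lost-time incident rate 3 ≤ 5 → met
10. surety bond $145,000 ≥ $130,000 → met
11. licensed crane operators 6 ≥ 3 → met
12. workers' compensation audit 477 days ago vs limit 730 → met
Not met: 0 of 12

0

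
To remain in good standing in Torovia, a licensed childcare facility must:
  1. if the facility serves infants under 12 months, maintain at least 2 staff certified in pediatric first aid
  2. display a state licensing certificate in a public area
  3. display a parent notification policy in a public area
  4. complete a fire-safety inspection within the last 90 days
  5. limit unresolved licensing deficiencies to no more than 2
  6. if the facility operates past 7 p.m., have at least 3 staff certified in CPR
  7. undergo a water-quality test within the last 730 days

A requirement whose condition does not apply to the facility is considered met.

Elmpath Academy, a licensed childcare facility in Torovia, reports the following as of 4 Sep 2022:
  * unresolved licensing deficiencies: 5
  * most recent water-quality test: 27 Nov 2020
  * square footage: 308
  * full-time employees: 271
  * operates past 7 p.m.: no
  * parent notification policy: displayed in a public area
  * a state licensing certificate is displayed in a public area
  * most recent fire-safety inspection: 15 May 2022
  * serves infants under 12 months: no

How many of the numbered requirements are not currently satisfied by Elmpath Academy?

1. condition 'serves infants under 12 months' does not hold → requirement n/a → met
2. state licensing certificate present → met
3. parent notification policy present → met
4. fire-safety inspection 112 days ago vs limit 90 → not met
5. unresolved licensing deficiencies 5 > 2 → not met
6. condition 'operates past 7 p.m.' does not hold → requirement n/a → met
7. water-quality test 646 days ago vs limit 730 → met
Not met: 2 of 7

2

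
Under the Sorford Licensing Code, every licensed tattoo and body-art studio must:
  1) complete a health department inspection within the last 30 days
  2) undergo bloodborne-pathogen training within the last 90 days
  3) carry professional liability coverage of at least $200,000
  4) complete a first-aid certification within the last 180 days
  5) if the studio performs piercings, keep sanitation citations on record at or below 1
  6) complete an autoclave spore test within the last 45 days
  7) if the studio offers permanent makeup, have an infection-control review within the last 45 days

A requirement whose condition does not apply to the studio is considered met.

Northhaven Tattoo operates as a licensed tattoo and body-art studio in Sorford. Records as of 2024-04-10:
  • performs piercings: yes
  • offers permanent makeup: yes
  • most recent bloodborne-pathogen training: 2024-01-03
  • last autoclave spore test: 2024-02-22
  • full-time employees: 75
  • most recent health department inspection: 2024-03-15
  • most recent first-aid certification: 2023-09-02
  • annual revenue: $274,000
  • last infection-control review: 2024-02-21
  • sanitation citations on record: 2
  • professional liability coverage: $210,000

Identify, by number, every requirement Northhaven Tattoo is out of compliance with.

2, 4, 5, 6, 7

1. health department inspection 26 days ago vs limit 30 → met
2. bloodborne-pathogen training 98 days ago vs limit 90 → not met
3. professional liability coverage $210,000 ≥ $200,000 → met
4. first-aid certification 221 days ago vs limit 180 → not met
5. condition 'performs piercings' holds; sanitation citations on record 2 > 1 → not met
6. autoclave spore test 48 days ago vs limit 45 → not met
7. condition 'offers permanent makeup' holds; infection-control review 49 days ago vs limit 45 → not met
Not met: 2, 4, 5, 6, 7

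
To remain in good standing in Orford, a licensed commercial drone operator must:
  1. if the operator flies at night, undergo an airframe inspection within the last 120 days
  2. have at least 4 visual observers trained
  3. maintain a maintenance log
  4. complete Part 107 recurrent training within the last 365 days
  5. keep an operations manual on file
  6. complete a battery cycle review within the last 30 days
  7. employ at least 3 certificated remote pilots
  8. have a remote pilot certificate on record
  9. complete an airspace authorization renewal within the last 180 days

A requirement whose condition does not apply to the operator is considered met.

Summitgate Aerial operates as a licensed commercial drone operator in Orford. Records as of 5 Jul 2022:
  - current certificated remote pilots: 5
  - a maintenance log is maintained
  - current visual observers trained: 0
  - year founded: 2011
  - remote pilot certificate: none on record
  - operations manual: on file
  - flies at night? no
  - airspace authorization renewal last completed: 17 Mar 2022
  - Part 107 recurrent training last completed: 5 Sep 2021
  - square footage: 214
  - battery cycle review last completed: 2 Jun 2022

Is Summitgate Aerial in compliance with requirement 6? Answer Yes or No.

6. battery cycle review 33 days ago vs limit 30 → not met

No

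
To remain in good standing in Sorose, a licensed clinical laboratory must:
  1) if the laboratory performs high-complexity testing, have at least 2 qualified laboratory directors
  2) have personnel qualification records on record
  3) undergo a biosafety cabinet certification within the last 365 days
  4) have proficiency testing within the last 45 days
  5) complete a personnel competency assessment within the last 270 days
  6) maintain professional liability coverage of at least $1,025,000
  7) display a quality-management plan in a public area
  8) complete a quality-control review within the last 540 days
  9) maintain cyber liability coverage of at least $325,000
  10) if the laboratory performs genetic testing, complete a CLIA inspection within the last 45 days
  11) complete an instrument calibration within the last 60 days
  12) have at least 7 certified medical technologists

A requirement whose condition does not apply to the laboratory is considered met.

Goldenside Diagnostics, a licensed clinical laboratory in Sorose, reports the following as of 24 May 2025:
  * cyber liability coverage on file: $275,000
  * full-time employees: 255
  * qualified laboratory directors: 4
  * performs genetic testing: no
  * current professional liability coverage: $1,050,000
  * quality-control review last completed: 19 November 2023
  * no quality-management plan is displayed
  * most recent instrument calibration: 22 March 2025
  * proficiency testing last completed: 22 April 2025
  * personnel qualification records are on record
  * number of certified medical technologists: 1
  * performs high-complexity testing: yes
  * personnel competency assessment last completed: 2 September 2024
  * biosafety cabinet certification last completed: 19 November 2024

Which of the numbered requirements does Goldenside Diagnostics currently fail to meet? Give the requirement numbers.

1. condition 'performs high-complexity testing' holds; qualified laboratory directors 4 ≥ 2 → met
2. personnel qualification records present → met
3. biosafety cabinet certification 186 days ago vs limit 365 → met
4. proficiency testing 32 days ago vs limit 45 → met
5. personnel competency assessment 264 days ago vs limit 270 → met
6. professional liability coverage $1,050,000 ≥ $1,025,000 → met
7. quality-management plan absent → not met
8. quality-control review 552 days ago vs limit 540 → not met
9. cyber liability coverage $275,000 < $325,000 → not met
10. condition 'performs genetic testing' does not hold → requirement n/a → met
11. instrument calibration 63 days ago vs limit 60 → not met
12. certified medical technologists 1 < 7 → not met
Not met: 7, 8, 9, 11, 12

7, 8, 9, 11, 12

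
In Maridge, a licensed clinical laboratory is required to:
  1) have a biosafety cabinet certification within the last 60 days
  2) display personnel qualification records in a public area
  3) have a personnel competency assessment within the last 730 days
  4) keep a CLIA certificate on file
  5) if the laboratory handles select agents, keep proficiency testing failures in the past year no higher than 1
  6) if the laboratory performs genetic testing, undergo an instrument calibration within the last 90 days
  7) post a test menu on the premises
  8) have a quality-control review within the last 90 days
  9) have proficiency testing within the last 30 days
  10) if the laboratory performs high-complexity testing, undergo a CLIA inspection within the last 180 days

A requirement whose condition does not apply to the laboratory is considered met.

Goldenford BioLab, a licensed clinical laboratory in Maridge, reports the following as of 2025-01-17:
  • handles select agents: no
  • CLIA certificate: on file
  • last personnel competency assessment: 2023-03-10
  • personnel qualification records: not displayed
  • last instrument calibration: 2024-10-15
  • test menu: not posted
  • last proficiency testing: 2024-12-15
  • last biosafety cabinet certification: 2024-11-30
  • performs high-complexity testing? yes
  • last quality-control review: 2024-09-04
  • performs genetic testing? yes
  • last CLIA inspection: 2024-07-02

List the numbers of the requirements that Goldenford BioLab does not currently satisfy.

2, 6, 7, 8, 9, 10

1. biosafety cabinet certification 48 days ago vs limit 60 → met
2. personnel qualification records absent → not met
3. personnel competency assessment 679 days ago vs limit 730 → met
4. CLIA certificate present → met
5. condition 'handles select agents' does not hold → requirement n/a → met
6. condition 'performs genetic testing' holds; instrument calibration 94 days ago vs limit 90 → not met
7. test menu absent → not met
8. quality-control review 135 days ago vs limit 90 → not met
9. proficiency testing 33 days ago vs limit 30 → not met
10. condition 'performs high-complexity testing' holds; CLIA inspection 199 days ago vs limit 180 → not met
Not met: 2, 6, 7, 8, 9, 10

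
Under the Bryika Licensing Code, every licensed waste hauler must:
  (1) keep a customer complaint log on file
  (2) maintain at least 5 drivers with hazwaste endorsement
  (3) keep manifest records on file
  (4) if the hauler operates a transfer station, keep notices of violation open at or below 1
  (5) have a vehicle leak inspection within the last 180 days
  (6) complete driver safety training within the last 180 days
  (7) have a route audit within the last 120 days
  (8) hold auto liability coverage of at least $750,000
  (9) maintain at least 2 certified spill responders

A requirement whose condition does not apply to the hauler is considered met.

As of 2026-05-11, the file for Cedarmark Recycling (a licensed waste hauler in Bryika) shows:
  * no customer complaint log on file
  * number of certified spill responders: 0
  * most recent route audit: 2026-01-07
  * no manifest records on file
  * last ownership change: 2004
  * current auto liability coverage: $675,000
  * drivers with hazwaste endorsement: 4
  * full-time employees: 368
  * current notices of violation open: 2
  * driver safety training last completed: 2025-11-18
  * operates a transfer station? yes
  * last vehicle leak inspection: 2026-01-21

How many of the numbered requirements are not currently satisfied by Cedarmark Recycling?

1. customer complaint log absent → not met
2. drivers with hazwaste endorsement 4 < 5 → not met
3. manifest records absent → not met
4. condition 'operates a transfer station' holds; notices of violation open 2 > 1 → not met
5. vehicle leak inspection 110 days ago vs limit 180 → met
6. driver safety training 174 days ago vs limit 180 → met
7. route audit 124 days ago vs limit 120 → not met
8. auto liability coverage $675,000 < $750,000 → not met
9. certified spill responders 0 < 2 → not met
Not met: 7 of 9

7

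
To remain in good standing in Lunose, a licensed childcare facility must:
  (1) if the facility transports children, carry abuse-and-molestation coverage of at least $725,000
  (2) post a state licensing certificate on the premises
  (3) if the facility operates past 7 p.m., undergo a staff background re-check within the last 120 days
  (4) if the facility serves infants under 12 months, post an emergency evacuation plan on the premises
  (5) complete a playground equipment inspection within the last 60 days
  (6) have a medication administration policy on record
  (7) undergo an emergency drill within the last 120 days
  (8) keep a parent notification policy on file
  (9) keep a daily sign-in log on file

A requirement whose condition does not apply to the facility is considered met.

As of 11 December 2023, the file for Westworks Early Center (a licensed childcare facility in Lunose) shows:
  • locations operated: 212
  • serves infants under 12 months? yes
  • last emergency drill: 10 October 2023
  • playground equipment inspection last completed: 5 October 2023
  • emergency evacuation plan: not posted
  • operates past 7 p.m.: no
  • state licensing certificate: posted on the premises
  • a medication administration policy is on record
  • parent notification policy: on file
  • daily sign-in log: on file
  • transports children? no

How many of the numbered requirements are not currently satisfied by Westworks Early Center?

2

1. condition 'transports children' does not hold → requirement n/a → met
2. state licensing certificate present → met
3. condition 'operates past 7 p.m.' does not hold → requirement n/a → met
4. condition 'serves infants under 12 months' holds; emergency evacuation plan absent → not met
5. playground equipment inspection 67 days ago vs limit 60 → not met
6. medication administration policy present → met
7. emergency drill 62 days ago vs limit 120 → met
8. parent notification policy present → met
9. daily sign-in log present → met
Not met: 2 of 9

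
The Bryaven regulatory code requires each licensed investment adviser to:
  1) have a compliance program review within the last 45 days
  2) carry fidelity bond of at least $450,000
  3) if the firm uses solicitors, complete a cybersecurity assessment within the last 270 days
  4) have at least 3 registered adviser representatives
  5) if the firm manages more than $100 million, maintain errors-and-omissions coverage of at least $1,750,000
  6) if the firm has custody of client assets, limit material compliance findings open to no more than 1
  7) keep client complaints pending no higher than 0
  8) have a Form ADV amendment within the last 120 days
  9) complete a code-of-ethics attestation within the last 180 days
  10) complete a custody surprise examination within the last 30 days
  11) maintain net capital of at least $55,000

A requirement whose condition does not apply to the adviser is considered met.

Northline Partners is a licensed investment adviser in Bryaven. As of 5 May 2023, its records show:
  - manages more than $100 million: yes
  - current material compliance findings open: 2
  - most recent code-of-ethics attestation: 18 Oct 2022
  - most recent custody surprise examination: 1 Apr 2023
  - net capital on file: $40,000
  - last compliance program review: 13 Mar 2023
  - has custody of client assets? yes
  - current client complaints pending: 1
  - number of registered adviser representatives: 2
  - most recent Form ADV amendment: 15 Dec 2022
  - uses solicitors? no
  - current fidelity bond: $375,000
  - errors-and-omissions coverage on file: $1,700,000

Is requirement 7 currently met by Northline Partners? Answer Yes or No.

7. client complaints pending 1 > 0 → not met

No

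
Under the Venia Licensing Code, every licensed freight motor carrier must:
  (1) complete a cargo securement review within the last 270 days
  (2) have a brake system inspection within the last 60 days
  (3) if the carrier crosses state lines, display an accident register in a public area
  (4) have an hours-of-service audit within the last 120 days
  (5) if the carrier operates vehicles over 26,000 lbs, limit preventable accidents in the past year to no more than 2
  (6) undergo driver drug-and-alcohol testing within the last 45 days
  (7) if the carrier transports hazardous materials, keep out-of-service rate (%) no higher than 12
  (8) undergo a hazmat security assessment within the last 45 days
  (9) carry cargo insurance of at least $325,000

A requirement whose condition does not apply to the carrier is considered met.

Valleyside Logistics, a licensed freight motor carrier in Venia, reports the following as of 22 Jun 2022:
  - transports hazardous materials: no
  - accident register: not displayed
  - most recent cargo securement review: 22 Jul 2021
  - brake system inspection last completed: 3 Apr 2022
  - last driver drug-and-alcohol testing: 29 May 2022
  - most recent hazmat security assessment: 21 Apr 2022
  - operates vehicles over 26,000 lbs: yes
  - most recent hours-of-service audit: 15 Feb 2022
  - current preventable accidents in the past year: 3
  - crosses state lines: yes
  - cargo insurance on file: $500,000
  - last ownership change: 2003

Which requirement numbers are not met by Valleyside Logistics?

1. cargo securement review 335 days ago vs limit 270 → not met
2. brake system inspection 80 days ago vs limit 60 → not met
3. condition 'crosses state lines' holds; accident register absent → not met
4. hours-of-service audit 127 days ago vs limit 120 → not met
5. condition 'operates vehicles over 26,000 lbs' holds; preventable accidents in the past year 3 > 2 → not met
6. driver drug-and-alcohol testing 24 days ago vs limit 45 → met
7. condition 'transports hazardous materials' does not hold → requirement n/a → met
8. hazmat security assessment 62 days ago vs limit 45 → not met
9. cargo insurance $500,000 ≥ $325,000 → met
Not met: 1, 2, 3, 4, 5, 8

1, 2, 3, 4, 5, 8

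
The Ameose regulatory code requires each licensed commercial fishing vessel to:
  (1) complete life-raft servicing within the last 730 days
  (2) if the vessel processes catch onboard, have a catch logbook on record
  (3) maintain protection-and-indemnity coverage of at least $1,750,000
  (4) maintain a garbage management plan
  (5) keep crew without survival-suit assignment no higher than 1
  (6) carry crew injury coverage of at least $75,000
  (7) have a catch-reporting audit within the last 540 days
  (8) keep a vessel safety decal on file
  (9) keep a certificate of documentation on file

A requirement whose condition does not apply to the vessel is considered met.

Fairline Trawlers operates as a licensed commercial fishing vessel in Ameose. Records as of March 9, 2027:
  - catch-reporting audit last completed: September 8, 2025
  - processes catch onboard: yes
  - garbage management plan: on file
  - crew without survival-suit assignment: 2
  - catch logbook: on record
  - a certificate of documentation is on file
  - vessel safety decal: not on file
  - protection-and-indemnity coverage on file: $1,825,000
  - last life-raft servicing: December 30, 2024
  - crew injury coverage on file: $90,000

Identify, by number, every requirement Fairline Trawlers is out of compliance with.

1. life-raft servicing 799 days ago vs limit 730 → not met
2. condition 'processes catch onboard' holds; catch logbook present → met
3. protection-and-indemnity coverage $1,825,000 ≥ $1,750,000 → met
4. garbage management plan present → met
5. crew without survival-suit assignment 2 > 1 → not met
6. crew injury coverage $90,000 ≥ $75,000 → met
7. catch-reporting audit 547 days ago vs limit 540 → not met
8. vessel safety decal absent → not met
9. certificate of documentation present → met
Not met: 1, 5, 7, 8

1, 5, 7, 8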